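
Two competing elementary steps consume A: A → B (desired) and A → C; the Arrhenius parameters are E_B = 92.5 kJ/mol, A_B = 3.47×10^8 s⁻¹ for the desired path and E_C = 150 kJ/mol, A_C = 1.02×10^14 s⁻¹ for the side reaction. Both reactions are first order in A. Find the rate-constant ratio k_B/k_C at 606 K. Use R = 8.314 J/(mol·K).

With equal orders, S_{B/C} = k_B/k_C = (A_B/A_C)·exp[(E_C−E_B)/(RT)].
(E_C−E_B)/(RT) = (150−92.5)×10³/(8.314×606) = 57500/5038 = 11.41.
k_B/k_C = (3.47×10^8/1.02×10^14)·exp(11.41) = 3.402×10^-6 × 90456 = 0.308.
Since E_B < E_C, lowering the temperature improves selectivity toward B.

0.308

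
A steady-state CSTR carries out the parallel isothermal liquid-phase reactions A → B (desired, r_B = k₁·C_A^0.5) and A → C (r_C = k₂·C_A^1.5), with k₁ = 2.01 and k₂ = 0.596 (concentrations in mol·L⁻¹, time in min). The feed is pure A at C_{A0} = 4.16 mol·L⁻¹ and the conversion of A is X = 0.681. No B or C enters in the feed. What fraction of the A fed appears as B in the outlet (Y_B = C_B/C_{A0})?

0.489

Exit C_A = C_{A0}(1−X) = 4.16×0.319 = 1.327 mol·L⁻¹.
Rates in a CSTR are evaluated at the outlet concentration: r_B = 2.01×1.327^0.5 = 2.315, r_C = 0.596×1.327^1.5 = 0.9111.
Fraction of consumed A going to B: r_B/(r_B+r_C) = 0.7176.
C_B = 0.7176·C_{A0}·X = 0.7176×4.16×0.681 = 2.03 mol·L⁻¹; Y_B = C_B/C_{A0} = 0.489.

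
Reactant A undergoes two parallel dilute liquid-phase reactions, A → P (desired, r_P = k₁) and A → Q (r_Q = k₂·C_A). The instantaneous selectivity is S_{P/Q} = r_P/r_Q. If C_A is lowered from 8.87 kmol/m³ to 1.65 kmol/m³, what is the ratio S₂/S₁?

5.38

S_{P/Q} = (k₁/k₂)·C_A⁻¹, so S₂/S₁ = (C_{A,2}/C_{A,1})⁻¹.
= 8.87/1.65 = 5.38.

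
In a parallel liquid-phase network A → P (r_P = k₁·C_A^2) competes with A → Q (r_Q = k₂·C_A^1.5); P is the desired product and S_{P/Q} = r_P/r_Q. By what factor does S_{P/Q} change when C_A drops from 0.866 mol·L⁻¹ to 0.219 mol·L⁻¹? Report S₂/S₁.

S_{P/Q} = (k₁/k₂)·C_A^0.5, so S₂/S₁ = (C_{A,2}/C_{A,1})^0.5.
= (0.219/0.866)^0.5 = (0.2529)^0.5 = 0.503.
Selectivity toward P falls as C_A falls — high-concentration operation is favoured.

0.503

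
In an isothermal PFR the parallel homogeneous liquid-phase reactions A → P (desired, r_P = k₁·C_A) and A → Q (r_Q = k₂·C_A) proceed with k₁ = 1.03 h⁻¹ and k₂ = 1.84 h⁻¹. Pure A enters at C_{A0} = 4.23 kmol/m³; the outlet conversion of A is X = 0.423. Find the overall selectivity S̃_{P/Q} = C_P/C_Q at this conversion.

C_A = C_{A0}(1−X) = 2.441 kmol/m³.
Both paths are first order in A, so the instantaneous fraction to P is constant: dC_P/d(−C_A) = k₁/(k₁+k₂) = 0.3589.
C_P = 0.3589·(C_{A0}−C_A) = 0.3589×1.789 = 0.642 kmol/m³.
C_Q = (C_{A0}−C_A)−C_P = 1.147 kmol/m³; S̃_{P/Q} = 0.6421/1.147 = 0.560.

0.560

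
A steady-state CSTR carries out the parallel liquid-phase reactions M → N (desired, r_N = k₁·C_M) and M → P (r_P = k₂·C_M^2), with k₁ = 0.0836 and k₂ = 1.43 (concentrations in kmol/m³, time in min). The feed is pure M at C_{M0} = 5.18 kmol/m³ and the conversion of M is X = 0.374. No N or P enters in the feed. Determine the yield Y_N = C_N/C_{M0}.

0.00662

Exit C_M = C_{M0}(1−X) = 5.18×0.626 = 3.243 kmol/m³.
In a CSTR the entire volume is at exit conditions, so r_N = 0.0836×3.243 = 0.2711 and r_P = 1.43×3.243^2 = 15.04.
Fraction of consumed M going to N: r_N/(r_N+r_P) = 0.01771.
C_N = 0.01771·C_{M0}·X = 0.01771×5.18×0.374 = 0.0343 kmol/m³; Y_N = C_N/C_{M0} = 0.00662.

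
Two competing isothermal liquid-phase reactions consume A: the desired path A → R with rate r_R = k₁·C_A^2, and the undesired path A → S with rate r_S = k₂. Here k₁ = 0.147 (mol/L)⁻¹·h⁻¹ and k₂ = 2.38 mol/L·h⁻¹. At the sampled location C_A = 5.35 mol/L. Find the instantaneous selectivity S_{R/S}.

S_{R/S} = r_R/r_S = (k₁·C_A^2)/(k₂) = (k₁/k₂)·C_A^2.
= (0.147×5.350^2) / (2.38) = 4.208/2.380 = 1.77.
Since the desired path is higher order in A, keeping C_A high (PFR or concentrated feed) favours R.

1.77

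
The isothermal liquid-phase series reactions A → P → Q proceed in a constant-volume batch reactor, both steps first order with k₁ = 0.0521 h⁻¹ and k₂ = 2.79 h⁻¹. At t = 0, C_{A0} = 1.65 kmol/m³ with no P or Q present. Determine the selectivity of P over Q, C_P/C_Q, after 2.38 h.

0.168

The intermediate concentration in a first-order A→B→C sequence is C_P = k₁C_{A0}(e^(−k₁t) − e^(−k₂t))/(k₂−k₁).
e^(−k₁t) = e^(−0.0521×2.38) = e^(−0.1240) = 0.8834; e^(−k₂t) = e^(−6.640) = 0.001307.
C_P = 0.0521×1.65/(2.79−0.0521) × (0.8834−0.001307) = 0.03140×0.8821 = 0.02770 kmol/m³.
C_A = C_{A0}e^(−k₁t) = 1.458 kmol/m³, so C_Q = C_{A0}−C_A−C_P = 0.1647 kmol/m³; C_P/C_Q = 0.168.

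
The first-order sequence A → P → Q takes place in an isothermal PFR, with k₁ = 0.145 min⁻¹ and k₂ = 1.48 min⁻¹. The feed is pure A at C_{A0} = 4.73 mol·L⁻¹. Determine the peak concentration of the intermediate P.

Evaluating C_P at τ_opt = ln(k₂/k₁)/(k₂−k₁) gives C_{P,max}/C_{A0} = (k₁/k₂)^[k₂/(k₂−k₁)].
= (0.145/1.48)^(1.48/(1.48−0.145)) = (0.09797)^(1.109) = 0.07612.
C_{P,max} = 0.07612×4.73 = 0.360 mol·L⁻¹.

0.360 mol·L⁻¹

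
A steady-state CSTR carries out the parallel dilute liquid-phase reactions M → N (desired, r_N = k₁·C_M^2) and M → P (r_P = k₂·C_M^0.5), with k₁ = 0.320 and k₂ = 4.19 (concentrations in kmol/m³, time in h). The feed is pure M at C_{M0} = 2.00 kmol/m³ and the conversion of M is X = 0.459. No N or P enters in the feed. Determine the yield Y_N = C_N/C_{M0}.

Exit C_M = C_{M0}(1−X) = 2.00×0.541 = 1.082 kmol/m³.
In a CSTR the entire volume is at exit conditions, so r_N = 0.320×1.082^2 = 0.3746 and r_P = 4.19×1.082^0.5 = 4.358.
Fraction of consumed M going to N: r_N/(r_N+r_P) = 0.07915.
C_N = 0.07915·C_{M0}·X = 0.07915×2.00×0.459 = 0.0727 kmol/m³; Y_N = C_N/C_{M0} = 0.0363.

0.0363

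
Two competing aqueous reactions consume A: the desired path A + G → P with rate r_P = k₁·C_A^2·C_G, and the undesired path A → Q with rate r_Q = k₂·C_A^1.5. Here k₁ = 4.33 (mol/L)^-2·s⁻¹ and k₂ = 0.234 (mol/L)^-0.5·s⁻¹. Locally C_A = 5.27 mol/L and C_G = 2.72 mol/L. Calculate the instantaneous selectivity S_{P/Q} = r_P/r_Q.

116

S_{P/Q} = r_P/r_Q = (k₁·C_A^2·C_G)/(k₂·C_A^1.5) = (k₁/k₂)·C_A^0.5·C_G.
= (4.33×5.270^2×2.720) / (0.234×5.270^1.5) = 327.1/2.831 = 116.
Since the desired path is higher order in A, keeping C_A high (PFR or concentrated feed) favours P.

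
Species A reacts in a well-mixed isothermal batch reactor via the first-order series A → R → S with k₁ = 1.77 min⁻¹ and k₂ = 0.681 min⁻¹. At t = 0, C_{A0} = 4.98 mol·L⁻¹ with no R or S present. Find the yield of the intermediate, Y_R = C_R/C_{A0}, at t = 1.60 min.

0.451

For first-order series with pure A initially, C_R(t) = k₁C_{A0}/(k₂−k₁)·(e^(−k₁t) − e^(−k₂t)).
e^(−k₁t) = e^(−1.77×1.60) = e^(−2.832) = 0.05889; e^(−k₂t) = e^(−1.090) = 0.3364.
C_R = 1.77×4.98/(0.681−1.77) × (0.05889−0.3364) = (-8.094)×(-0.2775) = 2.246 mol·L⁻¹.
Y_R = C_R/C_{A0} = 2.246/4.98 = 0.451.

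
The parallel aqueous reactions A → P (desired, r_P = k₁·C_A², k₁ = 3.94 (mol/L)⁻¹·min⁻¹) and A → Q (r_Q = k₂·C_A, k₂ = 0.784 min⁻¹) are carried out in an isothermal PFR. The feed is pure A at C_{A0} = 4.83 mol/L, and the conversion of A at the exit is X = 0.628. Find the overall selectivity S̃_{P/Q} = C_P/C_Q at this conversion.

15.5

C_A = C_{A0}(1−X) = 1.797 mol/L.
Along a PFR/batch, dC_Q/dC_A = −r_Q/(r_P+r_Q) = −k₂/(k₂+k₁·C_A).
Integrating from C_{A0} to C_A: C_Q = (0.784/3.94)·ln[(0.784+3.94·4.83)/(0.784+3.94·1.80)] = 0.1990·ln(19.81/7.863) = 0.1839 mol/L.
Then C_P = (C_{A0}−C_A) − C_Q = 3.033 − 0.1839 = 2.849 mol/L.
S̃_{P/Q} = C_P/C_Q = 2.849/0.1839 = 15.5.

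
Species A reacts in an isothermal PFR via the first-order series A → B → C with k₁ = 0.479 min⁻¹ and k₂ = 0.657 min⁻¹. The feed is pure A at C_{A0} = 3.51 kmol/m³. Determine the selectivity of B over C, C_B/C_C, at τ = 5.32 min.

The intermediate concentration in a first-order A→B→C sequence is C_B = k₁C_{A0}(e^(−k₁τ) − e^(−k₂τ))/(k₂−k₁).
e^(−k₁τ) = e^(−0.479×5.32) = e^(−2.548) = 0.07822; e^(−k₂τ) = e^(−3.495) = 0.03034.
C_B = 0.479×3.51/(0.657−0.479) × (0.07822−0.03034) = 9.445×0.04787 = 0.4522 kmol/m³.
C_A = C_{A0}e^(−k₁τ) = 0.2745 kmol/m³, so C_C = C_{A0}−C_A−C_B = 2.783 kmol/m³; C_B/C_C = 0.162.

0.162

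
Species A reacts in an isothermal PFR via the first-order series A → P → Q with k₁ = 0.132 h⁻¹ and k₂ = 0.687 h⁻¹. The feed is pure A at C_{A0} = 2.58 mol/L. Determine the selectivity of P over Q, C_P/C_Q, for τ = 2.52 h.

0.831

For first-order series with pure A initially, C_P(τ) = k₁C_{A0}/(k₂−k₁)·(e^(−k₁τ) − e^(−k₂τ)).
e^(−k₁τ) = e^(−0.132×2.52) = e^(−0.3326) = 0.7170; e^(−k₂τ) = e^(−1.731) = 0.1771.
C_P = 0.132×2.58/(0.687−0.132) × (0.7170−0.1771) = 0.6136×0.5400 = 0.3313 mol/L.
C_A = C_{A0}e^(−k₁τ) = 1.850 mol/L, so C_Q = C_{A0}−C_A−C_P = 0.3987 mol/L; C_P/C_Q = 0.831.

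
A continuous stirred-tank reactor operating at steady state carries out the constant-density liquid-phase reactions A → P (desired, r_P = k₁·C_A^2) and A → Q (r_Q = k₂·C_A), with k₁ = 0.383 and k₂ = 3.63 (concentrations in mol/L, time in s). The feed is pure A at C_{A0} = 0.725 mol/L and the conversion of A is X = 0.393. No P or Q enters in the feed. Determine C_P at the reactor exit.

Exit C_A = C_{A0}(1−X) = 0.725×0.607 = 0.4401 mol/L.
Rates in a CSTR are evaluated at the outlet concentration: r_P = 0.383×0.4401^2 = 0.07417, r_Q = 3.63×0.4401 = 1.597.
Fraction of consumed A going to P: r_P/(r_P+r_Q) = 0.04437.
C_P = 0.04437·C_{A0}·X = 0.04437×0.725×0.393 = 0.0126 mol/L.

0.0126 mol/L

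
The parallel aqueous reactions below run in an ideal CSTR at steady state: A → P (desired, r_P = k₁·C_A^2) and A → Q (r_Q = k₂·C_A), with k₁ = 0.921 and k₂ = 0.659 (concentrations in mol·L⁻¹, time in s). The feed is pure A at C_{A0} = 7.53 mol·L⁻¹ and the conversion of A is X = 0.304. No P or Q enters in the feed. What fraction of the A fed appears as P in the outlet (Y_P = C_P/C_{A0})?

Exit C_A = C_{A0}(1−X) = 7.53×0.696 = 5.241 mol·L⁻¹.
A CSTR operates uniformly at the exit composition, giving r_P = 25.30 and r_Q = 3.454 (each k·C_A^n at C_A = 5.241).
Fraction of consumed A going to P: r_P/(r_P+r_Q) = 0.8799.
C_P = 0.8799·C_{A0}·X = 0.8799×7.53×0.304 = 2.01 mol·L⁻¹; Y_P = C_P/C_{A0} = 0.267.

0.267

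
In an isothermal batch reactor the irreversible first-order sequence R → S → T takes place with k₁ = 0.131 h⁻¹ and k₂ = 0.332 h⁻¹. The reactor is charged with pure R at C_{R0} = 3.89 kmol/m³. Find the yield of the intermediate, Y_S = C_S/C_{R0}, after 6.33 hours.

For first-order series with pure R initially, C_S(t) = k₁C_{R0}/(k₂−k₁)·(e^(−k₁t) − e^(−k₂t)).
e^(−k₁t) = e^(−0.131×6.33) = e^(−0.8292) = 0.4364; e^(−k₂t) = e^(−2.102) = 0.1223.
C_S = 0.131×3.89/(0.332−0.131) × (0.4364−0.1223) = 2.535×0.3141 = 0.7964 kmol/m³.
Y_S = C_S/C_{R0} = 0.7964/3.89 = 0.205.

0.205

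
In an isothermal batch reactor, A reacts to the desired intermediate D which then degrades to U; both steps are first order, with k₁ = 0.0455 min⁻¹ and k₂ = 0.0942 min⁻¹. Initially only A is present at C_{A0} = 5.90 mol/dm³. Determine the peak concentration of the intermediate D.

At the optimum, C_{D,max}/C_{A0} = (k₁/k₂)^[k₂/(k₂−k₁)].
= (0.0455/0.0942)^(0.0942/(0.0942−0.0455)) = (0.4830)^(1.934) = 0.2447.
C_{D,max} = 0.2447×5.90 = 1.44 mol/dm³.

1.44 mol/dm³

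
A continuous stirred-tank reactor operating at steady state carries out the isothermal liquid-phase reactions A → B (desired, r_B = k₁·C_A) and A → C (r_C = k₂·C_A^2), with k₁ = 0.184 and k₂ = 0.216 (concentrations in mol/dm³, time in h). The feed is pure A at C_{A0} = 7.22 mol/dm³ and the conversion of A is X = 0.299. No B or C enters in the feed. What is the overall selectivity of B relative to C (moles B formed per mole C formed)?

0.168

Exit C_A = C_{A0}(1−X) = 7.22×0.701 = 5.061 mol/dm³.
Rates in a CSTR are evaluated at the outlet concentration: r_B = 0.184×5.061 = 0.9313, r_C = 0.216×5.061^2 = 5.533.
Overall selectivity = C_B/C_C = r_Bτ/(r_Cτ) = r_B/r_C = 0.168.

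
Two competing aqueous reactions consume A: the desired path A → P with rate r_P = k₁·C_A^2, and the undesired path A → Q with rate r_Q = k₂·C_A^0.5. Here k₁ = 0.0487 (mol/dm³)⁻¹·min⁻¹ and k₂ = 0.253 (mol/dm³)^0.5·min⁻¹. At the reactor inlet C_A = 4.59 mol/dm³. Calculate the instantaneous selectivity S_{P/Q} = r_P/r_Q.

1.89

S_{P/Q} = r_P/r_Q = (k₁·C_A^2)/(k₂·C_A^0.5) = (k₁/k₂)·C_A^1.5.
= (0.0487×4.590^2) / (0.253×4.590^0.5) = 1.026/0.5420 = 1.89.
Since the desired path is higher order in A, keeping C_A high (PFR or concentrated feed) favours P.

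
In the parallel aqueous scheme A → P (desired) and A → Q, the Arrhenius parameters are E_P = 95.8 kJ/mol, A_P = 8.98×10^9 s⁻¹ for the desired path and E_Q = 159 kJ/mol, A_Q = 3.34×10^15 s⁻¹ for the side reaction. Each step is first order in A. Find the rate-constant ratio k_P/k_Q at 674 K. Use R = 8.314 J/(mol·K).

Since both paths have the same order in A, the concentration cancels and S_{P/Q} = k_P/k_Q = (A_P/A_Q)·exp[(E_Q−E_P)/(RT)].
(E_Q−E_P)/(RT) = (159−95.8)×10³/(8.314×674) = 63200/5604 = 11.28.
k_P/k_Q = (8.98×10^9/3.34×10^15)·exp(11.28) = 2.689×10^-6 × 79094 = 0.213.
Since E_P < E_Q, lowering the temperature improves selectivity toward P.

0.213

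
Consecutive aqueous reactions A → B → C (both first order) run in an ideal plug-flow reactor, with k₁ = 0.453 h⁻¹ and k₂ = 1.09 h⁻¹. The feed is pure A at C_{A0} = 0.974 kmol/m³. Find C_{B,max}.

0.217 kmol/m³

For a first-order series the maximum intermediate yield is C_{B,max}/C_{A0} = (k₁/k₂)^[k₂/(k₂−k₁)].
= (0.453/1.09)^(1.09/(1.09−0.453)) = (0.4156)^(1.711) = 0.2226.
C_{B,max} = 0.2226×0.974 = 0.217 kmol/m³.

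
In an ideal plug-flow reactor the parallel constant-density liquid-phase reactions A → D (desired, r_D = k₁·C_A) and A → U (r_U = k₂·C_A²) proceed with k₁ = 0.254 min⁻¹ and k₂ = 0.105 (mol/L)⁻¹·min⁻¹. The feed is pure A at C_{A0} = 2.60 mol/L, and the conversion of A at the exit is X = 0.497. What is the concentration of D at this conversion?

C_A = C_{A0}(1−X) = 1.308 mol/L.
Along a PFR/batch, dC_D/dC_A = −r_D/(r_D+r_U) = −k₁/(k₁+k₂·C_A).
Integrating from C_{A0} to C_A: C_D = (0.254/0.105)·ln[(0.254+0.105·2.60)/(0.254+0.105·1.31)] = 2.419·ln(0.5270/0.3913) = 0.7201 mol/L.

0.720 mol/L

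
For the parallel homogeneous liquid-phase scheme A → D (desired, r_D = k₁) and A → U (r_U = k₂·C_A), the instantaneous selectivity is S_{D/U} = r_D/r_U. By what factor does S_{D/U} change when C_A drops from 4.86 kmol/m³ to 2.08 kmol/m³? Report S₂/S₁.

2.34

S_{D/U} = (k₁/k₂)·C_A⁻¹, so S₂/S₁ = (C_{A,2}/C_{A,1})⁻¹.
= 4.86/2.08 = 2.34.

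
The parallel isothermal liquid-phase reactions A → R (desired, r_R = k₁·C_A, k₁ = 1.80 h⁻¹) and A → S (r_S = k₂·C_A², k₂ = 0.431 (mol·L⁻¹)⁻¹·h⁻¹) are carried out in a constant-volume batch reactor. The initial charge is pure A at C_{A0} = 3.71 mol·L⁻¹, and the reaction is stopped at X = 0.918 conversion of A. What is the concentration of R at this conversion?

C_A = C_{A0}(1−X) = 0.3042 mol·L⁻¹.
Along a PFR/batch, dC_R/dC_A = −r_R/(r_R+r_S) = −k₁/(k₁+k₂·C_A).
Integrating from C_{A0} to C_A: C_R = (1.80/0.431)·ln[(1.80+0.431·3.71)/(1.80+0.431·0.304)] = 4.176·ln(3.399/1.931) = 2.361 mol·L⁻¹.

2.36 mol·L⁻¹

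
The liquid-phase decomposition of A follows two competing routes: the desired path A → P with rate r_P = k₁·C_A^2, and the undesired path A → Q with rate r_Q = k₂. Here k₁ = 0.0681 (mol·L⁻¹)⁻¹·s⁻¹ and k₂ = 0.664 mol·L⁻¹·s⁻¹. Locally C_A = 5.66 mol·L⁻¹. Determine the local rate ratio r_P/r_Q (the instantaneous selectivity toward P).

S_{P/Q} = r_P/r_Q = (k₁·C_A^2)/(k₂) = (k₁/k₂)·C_A^2.
= (0.0681×5.660^2) / (0.664) = 2.182/0.6640 = 3.29.

3.29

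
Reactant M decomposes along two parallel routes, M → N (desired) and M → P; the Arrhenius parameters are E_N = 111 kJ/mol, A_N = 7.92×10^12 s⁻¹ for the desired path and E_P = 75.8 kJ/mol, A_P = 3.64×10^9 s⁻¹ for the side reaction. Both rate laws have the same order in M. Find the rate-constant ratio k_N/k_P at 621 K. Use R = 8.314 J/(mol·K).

2.38

With equal orders, S_{N/P} = k_N/k_P = (A_N/A_P)·exp[(E_P−E_N)/(RT)].
(E_P−E_N)/(RT) = (75.8−111)×10³/(8.314×621) = -35200/5163 = -6.818.
k_N/k_P = (7.92×10^12/3.64×10^9)·exp(-6.818) = 2176 × 0.001094 = 2.38.
Since E_N > E_P, raising the temperature improves selectivity toward N.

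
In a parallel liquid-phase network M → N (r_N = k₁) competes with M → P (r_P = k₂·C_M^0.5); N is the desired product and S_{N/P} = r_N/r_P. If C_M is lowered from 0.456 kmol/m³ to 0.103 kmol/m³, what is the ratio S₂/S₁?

S_{N/P} = (k₁/k₂)·C_M^-0.5, so S₂/S₁ = (C_{M,2}/C_{M,1})^-0.5.
= (0.103/0.456)^(-0.5) = (0.2259)^(-0.5) = 2.10.

2.10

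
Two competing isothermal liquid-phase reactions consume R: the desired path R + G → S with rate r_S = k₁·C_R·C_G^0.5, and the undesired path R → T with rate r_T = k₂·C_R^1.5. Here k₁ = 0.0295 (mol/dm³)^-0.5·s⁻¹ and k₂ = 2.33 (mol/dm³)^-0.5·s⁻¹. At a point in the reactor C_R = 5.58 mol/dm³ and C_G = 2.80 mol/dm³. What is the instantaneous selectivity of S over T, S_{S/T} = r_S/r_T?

0.00897

S_{S/T} = r_S/r_T = (k₁·C_R·C_G^0.5)/(k₂·C_R^1.5) = (k₁/k₂)·C_R^-0.5·C_G^0.5.
= (0.0295×5.580×2.800^0.5) / (2.33×5.580^1.5) = 0.2754/30.71 = 0.00897.
The undesired path is higher order in R, so low C_R (CSTR or dilute feed) favours S.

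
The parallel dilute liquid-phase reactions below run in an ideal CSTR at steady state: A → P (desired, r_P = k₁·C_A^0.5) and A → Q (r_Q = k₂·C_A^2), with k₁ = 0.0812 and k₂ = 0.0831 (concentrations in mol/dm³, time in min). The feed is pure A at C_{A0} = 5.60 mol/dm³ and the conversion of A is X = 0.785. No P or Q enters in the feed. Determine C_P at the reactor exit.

1.87 mol/dm³

Exit C_A = C_{A0}(1−X) = 5.60×0.215 = 1.204 mol/dm³.
In a CSTR the entire volume is at exit conditions, so r_P = 0.0812×1.204^0.5 = 0.08910 and r_Q = 0.0831×1.204^2 = 0.1205.
Fraction of consumed A going to P: r_P/(r_P+r_Q) = 0.4252.
C_P = 0.4252·C_{A0}·X = 0.4252×5.60×0.785 = 1.87 mol/dm³.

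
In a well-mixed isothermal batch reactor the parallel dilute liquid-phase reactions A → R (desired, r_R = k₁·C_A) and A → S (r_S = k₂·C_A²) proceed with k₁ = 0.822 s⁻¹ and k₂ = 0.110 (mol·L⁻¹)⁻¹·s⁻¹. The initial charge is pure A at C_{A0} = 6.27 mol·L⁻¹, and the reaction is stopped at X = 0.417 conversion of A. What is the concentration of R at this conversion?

C_A = C_{A0}(1−X) = 3.655 mol·L⁻¹.
Along a PFR/batch, dC_R/dC_A = −r_R/(r_R+r_S) = −k₁/(k₁+k₂·C_A).
Integrating from C_{A0} to C_A: C_R = (0.822/0.110)·ln[(0.822+0.110·6.27)/(0.822+0.110·3.66)] = 7.473·ln(1.512/1.224) = 1.577 mol·L⁻¹.

1.58 mol·L⁻¹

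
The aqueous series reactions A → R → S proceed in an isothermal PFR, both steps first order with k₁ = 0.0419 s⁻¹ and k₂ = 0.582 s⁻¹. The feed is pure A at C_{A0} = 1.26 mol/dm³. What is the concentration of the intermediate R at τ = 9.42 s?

0.0655 mol/dm³

For first-order series with pure A initially, C_R(τ) = k₁C_{A0}/(k₂−k₁)·(e^(−k₁τ) − e^(−k₂τ)).
e^(−k₁τ) = e^(−0.0419×9.42) = e^(−0.3947) = 0.6739; e^(−k₂τ) = e^(−5.482) = 0.004159.
C_R = 0.0419×1.26/(0.582−0.0419) × (0.6739−0.004159) = 0.09775×0.6697 = 0.06546 mol/dm³.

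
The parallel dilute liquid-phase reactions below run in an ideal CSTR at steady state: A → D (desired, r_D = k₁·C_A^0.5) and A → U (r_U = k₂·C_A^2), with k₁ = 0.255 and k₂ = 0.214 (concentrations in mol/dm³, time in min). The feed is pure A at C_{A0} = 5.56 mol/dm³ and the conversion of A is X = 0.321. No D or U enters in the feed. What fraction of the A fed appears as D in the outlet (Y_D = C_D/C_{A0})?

Exit C_A = C_{A0}(1−X) = 5.56×0.679 = 3.775 mol/dm³.
Rates in a CSTR are evaluated at the outlet concentration: r_D = 0.255×3.775^0.5 = 0.4955, r_U = 0.214×3.775^2 = 3.050.
Fraction of consumed A going to D: r_D/(r_D+r_U) = 0.1397.
C_D = 0.1397·C_{A0}·X = 0.1397×5.56×0.321 = 0.249 mol/dm³; Y_D = C_D/C_{A0} = 0.0449.

0.0449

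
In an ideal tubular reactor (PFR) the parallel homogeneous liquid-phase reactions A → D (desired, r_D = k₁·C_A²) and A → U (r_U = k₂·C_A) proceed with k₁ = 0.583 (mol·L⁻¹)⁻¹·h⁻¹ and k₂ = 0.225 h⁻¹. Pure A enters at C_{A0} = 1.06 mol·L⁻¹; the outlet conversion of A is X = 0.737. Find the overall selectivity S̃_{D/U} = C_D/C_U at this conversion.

1.60

C_A = C_{A0}(1−X) = 0.2788 mol·L⁻¹.
Along a PFR/batch, dC_U/dC_A = −r_U/(r_D+r_U) = −k₂/(k₂+k₁·C_A).
Integrating from C_{A0} to C_A: C_U = (0.225/0.583)·ln[(0.225+0.583·1.06)/(0.225+0.583·0.279)] = 0.3859·ln(0.8430/0.3875) = 0.2999 mol·L⁻¹.
Then C_D = (C_{A0}−C_A) − C_U = 0.7812 − 0.2999 = 0.4813 mol·L⁻¹.
S̃_{D/U} = C_D/C_U = 0.4813/0.2999 = 1.60.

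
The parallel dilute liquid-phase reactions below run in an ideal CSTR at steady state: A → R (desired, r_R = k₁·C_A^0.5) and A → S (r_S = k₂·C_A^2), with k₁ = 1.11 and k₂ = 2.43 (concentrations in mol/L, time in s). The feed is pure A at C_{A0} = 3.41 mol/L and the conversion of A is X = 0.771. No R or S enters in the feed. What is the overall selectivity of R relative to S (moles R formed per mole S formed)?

0.662

Exit C_A = C_{A0}(1−X) = 3.41×0.229 = 0.7809 mol/L.
Rates in a CSTR are evaluated at the outlet concentration: r_R = 1.11×0.7809^0.5 = 0.9809, r_S = 2.43×0.7809^2 = 1.482.
Overall selectivity = C_R/C_S = r_Rτ/(r_Sτ) = r_R/r_S = 0.662.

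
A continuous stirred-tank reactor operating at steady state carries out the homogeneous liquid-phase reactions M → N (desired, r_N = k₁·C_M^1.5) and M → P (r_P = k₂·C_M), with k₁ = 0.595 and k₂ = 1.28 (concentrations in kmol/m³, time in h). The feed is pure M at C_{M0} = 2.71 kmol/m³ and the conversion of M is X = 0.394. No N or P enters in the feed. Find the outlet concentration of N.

Exit C_M = C_{M0}(1−X) = 2.71×0.606 = 1.642 kmol/m³.
In a CSTR the entire volume is at exit conditions, so r_N = 0.595×1.642^1.5 = 1.252 and r_P = 1.28×1.642 = 2.102.
Fraction of consumed M going to N: r_N/(r_N+r_P) = 0.3733.
C_N = 0.3733·C_{M0}·X = 0.3733×2.71×0.394 = 0.399 kmol/m³.

0.399 kmol/m³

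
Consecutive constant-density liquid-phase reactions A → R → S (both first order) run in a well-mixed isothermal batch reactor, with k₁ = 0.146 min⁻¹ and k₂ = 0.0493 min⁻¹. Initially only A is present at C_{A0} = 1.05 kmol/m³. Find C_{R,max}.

0.604 kmol/m³

At the optimum, C_{R,max}/C_{A0} = (k₁/k₂)^[k₂/(k₂−k₁)].
= (0.146/0.0493)^(0.0493/(0.0493−0.146)) = (2.961)^(-0.5098) = 0.5749.
C_{R,max} = 0.5749×1.05 = 0.604 kmol/m³.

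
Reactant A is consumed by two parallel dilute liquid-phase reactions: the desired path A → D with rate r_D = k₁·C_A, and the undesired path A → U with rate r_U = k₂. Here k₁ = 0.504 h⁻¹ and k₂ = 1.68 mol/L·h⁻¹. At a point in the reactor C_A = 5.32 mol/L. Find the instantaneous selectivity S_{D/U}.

1.60

S_{D/U} = r_D/r_U = (k₁·C_A)/(k₂) = (k₁/k₂)·C_A.
= (0.504×5.320) / (1.68) = 2.681/1.680 = 1.60.
Since the desired path is higher order in A, keeping C_A high (PFR or concentrated feed) favours D.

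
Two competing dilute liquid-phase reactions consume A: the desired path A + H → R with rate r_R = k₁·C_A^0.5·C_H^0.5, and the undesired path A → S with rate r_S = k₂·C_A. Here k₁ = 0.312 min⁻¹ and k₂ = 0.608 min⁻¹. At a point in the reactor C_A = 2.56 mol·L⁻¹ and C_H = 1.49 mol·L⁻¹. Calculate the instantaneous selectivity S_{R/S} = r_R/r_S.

S_{R/S} = r_R/r_S = (k₁·C_A^0.5·C_H^0.5)/(k₂·C_A) = (k₁/k₂)·C_A^-0.5·C_H^0.5.
= (0.312×2.560^0.5×1.490^0.5) / (0.608×2.560) = 0.6094/1.556 = 0.391.
The undesired path is higher order in A, so low C_A (CSTR or dilute feed) favours R.

0.391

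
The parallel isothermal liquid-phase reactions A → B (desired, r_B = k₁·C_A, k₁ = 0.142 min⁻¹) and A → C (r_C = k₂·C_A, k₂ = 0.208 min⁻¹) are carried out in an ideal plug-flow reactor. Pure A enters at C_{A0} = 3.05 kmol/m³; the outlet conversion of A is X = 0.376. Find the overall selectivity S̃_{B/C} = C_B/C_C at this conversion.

C_A = C_{A0}(1−X) = 1.903 kmol/m³.
Both paths are first order in A, so the instantaneous fraction to B is constant: dC_B/d(−C_A) = k₁/(k₁+k₂) = 0.4057.
C_B = 0.4057·(C_{A0}−C_A) = 0.4057×1.147 = 0.465 kmol/m³.
C_C = (C_{A0}−C_A)−C_B = 0.6815 kmol/m³; S̃_{B/C} = 0.4653/0.6815 = 0.683.

0.683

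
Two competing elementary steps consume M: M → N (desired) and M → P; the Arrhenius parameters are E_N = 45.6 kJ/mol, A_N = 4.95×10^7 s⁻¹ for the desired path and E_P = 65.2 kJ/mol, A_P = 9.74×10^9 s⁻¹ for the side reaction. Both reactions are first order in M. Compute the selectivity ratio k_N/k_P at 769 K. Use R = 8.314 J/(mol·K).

0.109

With equal orders, S_{N/P} = k_N/k_P = (A_N/A_P)·exp[(E_P−E_N)/(RT)].
(E_P−E_N)/(RT) = (65.2−45.6)×10³/(8.314×769) = 19600/6393 = 3.066.
k_N/k_P = (4.95×10^7/9.74×10^9)·exp(3.066) = 0.005082 × 21.45 = 0.109.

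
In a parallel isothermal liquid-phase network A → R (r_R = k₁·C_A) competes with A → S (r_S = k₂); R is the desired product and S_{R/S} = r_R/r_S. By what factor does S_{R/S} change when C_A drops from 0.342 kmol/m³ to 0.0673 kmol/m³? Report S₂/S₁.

S_{R/S} = (k₁/k₂)·C_A, so S₂/S₁ = (C_{A,2}/C_{A,1}).
= 0.0673/0.342 = 0.197.
Selectivity toward R falls as C_A falls — high-concentration operation is favoured.

0.197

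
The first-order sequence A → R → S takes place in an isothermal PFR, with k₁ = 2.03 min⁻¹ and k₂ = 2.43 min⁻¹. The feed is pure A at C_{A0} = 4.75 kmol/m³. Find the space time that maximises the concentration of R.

0.450 min

Setting dC_R/dτ = 0 gives τ_opt = ln(k₂/k₁)/(k₂−k₁).
= ln(2.43/2.03)/(2.43−2.03) = ln(1.197)/0.4000 = 0.1799/0.4000 = 0.450 min.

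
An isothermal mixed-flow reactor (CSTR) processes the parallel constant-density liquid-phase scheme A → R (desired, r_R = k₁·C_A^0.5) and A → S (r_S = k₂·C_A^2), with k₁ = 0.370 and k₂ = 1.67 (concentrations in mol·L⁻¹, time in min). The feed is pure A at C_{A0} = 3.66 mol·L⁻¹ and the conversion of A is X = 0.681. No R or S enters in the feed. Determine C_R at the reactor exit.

Exit C_A = C_{A0}(1−X) = 3.66×0.319 = 1.168 mol·L⁻¹.
A CSTR operates uniformly at the exit composition, giving r_R = 0.3998 and r_S = 2.276 (each k·C_A^n at C_A = 1.168).
Fraction of consumed A going to R: r_R/(r_R+r_S) = 0.1494.
C_R = 0.1494·C_{A0}·X = 0.1494×3.66×0.681 = 0.372 mol·L⁻¹.

0.372 mol·L⁻¹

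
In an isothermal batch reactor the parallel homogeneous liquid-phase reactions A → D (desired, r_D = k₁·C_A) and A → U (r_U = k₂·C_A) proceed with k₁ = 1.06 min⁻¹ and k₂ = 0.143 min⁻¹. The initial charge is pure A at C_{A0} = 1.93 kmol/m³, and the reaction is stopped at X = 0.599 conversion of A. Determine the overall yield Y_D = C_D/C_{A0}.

0.528

C_A = C_{A0}(1−X) = 0.7739 kmol/m³.
Both paths are first order in A, so the instantaneous fraction to D is constant: dC_D/d(−C_A) = k₁/(k₁+k₂) = 0.8811.
C_D = 0.8811·(C_{A0}−C_A) = 0.8811×1.156 = 1.02 kmol/m³.
Y_D = C_D/C_{A0} = 1.019/1.93 = 0.528.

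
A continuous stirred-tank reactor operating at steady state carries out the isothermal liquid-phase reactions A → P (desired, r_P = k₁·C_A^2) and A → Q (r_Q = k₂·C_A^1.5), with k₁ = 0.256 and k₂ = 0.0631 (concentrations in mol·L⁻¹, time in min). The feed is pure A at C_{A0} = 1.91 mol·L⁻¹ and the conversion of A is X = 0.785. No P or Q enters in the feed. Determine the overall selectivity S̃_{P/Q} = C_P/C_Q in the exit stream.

2.60

Exit C_A = C_{A0}(1−X) = 1.91×0.215 = 0.4106 mol·L⁻¹.
A CSTR operates uniformly at the exit composition, giving r_P = 0.04317 and r_Q = 0.01660 (each k·C_A^n at C_A = 0.4106).
Overall selectivity = C_P/C_Q = r_Pτ/(r_Qτ) = r_P/r_Q = 2.60.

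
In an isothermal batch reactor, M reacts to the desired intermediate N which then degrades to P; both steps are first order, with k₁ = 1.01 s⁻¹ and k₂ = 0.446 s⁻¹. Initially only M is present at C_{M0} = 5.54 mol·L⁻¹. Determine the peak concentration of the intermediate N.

Evaluating C_N at t_opt = ln(k₂/k₁)/(k₂−k₁) gives C_{N,max}/C_{M0} = (k₁/k₂)^[k₂/(k₂−k₁)].
= (1.01/0.446)^(0.446/(0.446−1.01)) = (2.265)^(-0.7908) = 0.5239.
C_{N,max} = 0.5239×5.54 = 2.90 mol·L⁻¹.

2.90 mol·L⁻¹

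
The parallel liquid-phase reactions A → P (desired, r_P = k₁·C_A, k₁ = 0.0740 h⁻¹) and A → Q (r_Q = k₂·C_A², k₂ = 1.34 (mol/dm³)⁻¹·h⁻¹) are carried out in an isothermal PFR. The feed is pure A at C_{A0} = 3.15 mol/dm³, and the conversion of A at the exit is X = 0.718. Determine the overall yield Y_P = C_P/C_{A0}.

C_A = C_{A0}(1−X) = 0.8883 mol/dm³.
Along a PFR/batch, dC_P/dC_A = −r_P/(r_P+r_Q) = −k₁/(k₁+k₂·C_A).
Integrating from C_{A0} to C_A: C_P = (0.0740/1.34)·ln[(0.0740+1.34·3.15)/(0.0740+1.34·0.888)] = 0.05522·ln(4.295/1.264) = 0.06753 mol/dm³.
Y_P = C_P/C_{A0} = 0.06753/3.15 = 0.0214.

0.0214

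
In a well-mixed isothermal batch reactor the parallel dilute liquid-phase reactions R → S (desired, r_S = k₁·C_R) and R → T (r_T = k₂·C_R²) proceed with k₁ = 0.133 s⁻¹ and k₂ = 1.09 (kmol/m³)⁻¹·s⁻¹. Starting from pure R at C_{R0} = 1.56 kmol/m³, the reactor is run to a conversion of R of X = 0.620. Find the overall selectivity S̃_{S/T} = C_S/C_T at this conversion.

C_R = C_{R0}(1−X) = 0.5928 kmol/m³.
Along a PFR/batch, dC_S/dC_R = −r_S/(r_S+r_T) = −k₁/(k₁+k₂·C_R).
Integrating from C_{R0} to C_R: C_S = (0.133/1.09)·ln[(0.133+1.09·1.56)/(0.133+1.09·0.593)] = 0.1220·ln(1.833/0.7792) = 0.1044 kmol/m³.
C_T = (C_{R0}−C_R)−C_S = 0.8628 kmol/m³; S̃_{S/T} = 0.1044/0.8628 = 0.121.

0.121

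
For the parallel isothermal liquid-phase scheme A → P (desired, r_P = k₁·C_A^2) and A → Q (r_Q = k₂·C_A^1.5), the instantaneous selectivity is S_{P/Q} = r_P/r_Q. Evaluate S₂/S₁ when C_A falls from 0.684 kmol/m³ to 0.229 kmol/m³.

S_{P/Q} = (k₁/k₂)·C_A^0.5, so S₂/S₁ = (C_{A,2}/C_{A,1})^0.5.
= (0.229/0.684)^0.5 = (0.3348)^0.5 = 0.579.
Selectivity toward P falls as C_A falls — high-concentration operation is favoured.

0.579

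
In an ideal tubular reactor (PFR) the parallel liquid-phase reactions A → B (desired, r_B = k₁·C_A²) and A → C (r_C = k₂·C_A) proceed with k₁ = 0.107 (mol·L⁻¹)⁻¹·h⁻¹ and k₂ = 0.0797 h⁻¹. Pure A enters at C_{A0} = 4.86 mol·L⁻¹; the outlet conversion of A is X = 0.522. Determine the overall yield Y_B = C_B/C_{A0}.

0.430

C_A = C_{A0}(1−X) = 2.323 mol·L⁻¹.
Along a PFR/batch, dC_C/dC_A = −r_C/(r_B+r_C) = −k₂/(k₂+k₁·C_A).
Integrating from C_{A0} to C_A: C_C = (0.0797/0.107)·ln[(0.0797+0.107·4.86)/(0.0797+0.107·2.32)] = 0.7449·ln(0.5997/0.3283) = 0.4489 mol·L⁻¹.
Then C_B = (C_{A0}−C_A) − C_C = 2.537 − 0.4489 = 2.088 mol·L⁻¹.
Y_B = C_B/C_{A0} = 2.088/4.86 = 0.430.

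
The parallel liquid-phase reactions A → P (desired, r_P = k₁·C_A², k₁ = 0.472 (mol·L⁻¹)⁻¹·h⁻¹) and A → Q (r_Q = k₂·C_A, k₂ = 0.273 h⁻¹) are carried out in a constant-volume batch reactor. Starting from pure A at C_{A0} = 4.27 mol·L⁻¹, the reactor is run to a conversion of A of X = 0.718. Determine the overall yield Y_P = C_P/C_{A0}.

C_A = C_{A0}(1−X) = 1.204 mol·L⁻¹.
Along a PFR/batch, dC_Q/dC_A = −r_Q/(r_P+r_Q) = −k₂/(k₂+k₁·C_A).
Integrating from C_{A0} to C_A: C_Q = (0.273/0.472)·ln[(0.273+0.472·4.27)/(0.273+0.472·1.20)] = 0.5784·ln(2.288/0.8414) = 0.5787 mol·L⁻¹.
Then C_P = (C_{A0}−C_A) − C_Q = 3.066 − 0.5787 = 2.487 mol·L⁻¹.
Y_P = C_P/C_{A0} = 2.487/4.27 = 0.582.

0.582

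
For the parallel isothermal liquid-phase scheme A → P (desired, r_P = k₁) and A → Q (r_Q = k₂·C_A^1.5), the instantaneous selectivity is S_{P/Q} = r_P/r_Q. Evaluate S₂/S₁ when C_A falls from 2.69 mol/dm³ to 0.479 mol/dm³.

S_{P/Q} = (k₁/k₂)·C_A^-1.5, so S₂/S₁ = (C_{A,2}/C_{A,1})^-1.5.
= (0.479/2.69)^(-1.5) = (0.1781)^(-1.5) = 13.3.
Selectivity toward P rises as C_A falls — low-concentration operation is favoured.

13.3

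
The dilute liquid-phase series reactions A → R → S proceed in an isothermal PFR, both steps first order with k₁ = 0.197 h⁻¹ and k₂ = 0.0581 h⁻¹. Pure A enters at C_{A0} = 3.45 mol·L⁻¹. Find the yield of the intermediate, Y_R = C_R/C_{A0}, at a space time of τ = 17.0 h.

For first-order series with pure A initially, C_R(τ) = k₁C_{A0}/(k₂−k₁)·(e^(−k₁τ) − e^(−k₂τ)).
e^(−k₁τ) = e^(−0.197×17.0) = e^(−3.349) = 0.03512; e^(−k₂τ) = e^(−0.9877) = 0.3724.
C_R = 0.197×3.45/(0.0581−0.197) × (0.03512−0.3724) = (-4.893)×(-0.3373) = 1.651 mol·L⁻¹.
Y_R = C_R/C_{A0} = 1.651/3.45 = 0.478.

0.478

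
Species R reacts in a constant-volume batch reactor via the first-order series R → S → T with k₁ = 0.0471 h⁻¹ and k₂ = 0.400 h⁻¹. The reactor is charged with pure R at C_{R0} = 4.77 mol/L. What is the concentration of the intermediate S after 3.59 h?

0.386 mol/L

Solving the coupled first-order balances gives C_S(t) = [k₁/(k₂−k₁)]·C_{R0}·(e^(−k₁t) − e^(−k₂t)).
e^(−k₁t) = e^(−0.0471×3.59) = e^(−0.1691) = 0.8444; e^(−k₂t) = e^(−1.436) = 0.2379.
C_S = 0.0471×4.77/(0.400−0.0471) × (0.8444−0.2379) = 0.6366×0.6066 = 0.3862 mol/L.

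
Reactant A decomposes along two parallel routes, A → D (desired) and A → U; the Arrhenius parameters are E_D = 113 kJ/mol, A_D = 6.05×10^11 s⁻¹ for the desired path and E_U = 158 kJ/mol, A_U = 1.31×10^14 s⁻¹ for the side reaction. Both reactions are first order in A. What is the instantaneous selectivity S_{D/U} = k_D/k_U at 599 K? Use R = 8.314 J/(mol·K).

With equal orders, S_{D/U} = k_D/k_U = (A_D/A_U)·exp[(E_U−E_D)/(RT)].
(E_U−E_D)/(RT) = (158−113)×10³/(8.314×599) = 45000/4980 = 9.036.
k_D/k_U = (6.05×10^11/1.31×10^14)·exp(9.036) = 0.004618 × 8400 = 38.8.

38.8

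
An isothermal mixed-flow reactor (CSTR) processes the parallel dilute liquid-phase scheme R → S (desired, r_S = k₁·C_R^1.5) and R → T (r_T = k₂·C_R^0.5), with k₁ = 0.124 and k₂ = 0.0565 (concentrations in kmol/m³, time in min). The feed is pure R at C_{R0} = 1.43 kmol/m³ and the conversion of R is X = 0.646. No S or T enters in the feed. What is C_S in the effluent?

0.486 kmol/m³

Exit C_R = C_{R0}(1−X) = 1.43×0.354 = 0.5062 kmol/m³.
In a CSTR the entire volume is at exit conditions, so r_S = 0.124×0.5062^1.5 = 0.04466 and r_T = 0.0565×0.5062^0.5 = 0.04020.
Fraction of consumed R going to S: r_S/(r_S+r_T) = 0.5263.
C_S = 0.5263·C_{R0}·X = 0.5263×1.43×0.646 = 0.486 kmol/m³.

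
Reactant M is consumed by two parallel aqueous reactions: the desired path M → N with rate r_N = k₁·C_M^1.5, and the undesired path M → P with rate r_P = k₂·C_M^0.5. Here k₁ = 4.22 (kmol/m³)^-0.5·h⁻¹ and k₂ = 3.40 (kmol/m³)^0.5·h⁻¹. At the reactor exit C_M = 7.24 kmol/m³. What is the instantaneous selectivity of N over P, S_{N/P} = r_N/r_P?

8.99

S_{N/P} = r_N/r_P = (k₁·C_M^1.5)/(k₂·C_M^0.5) = (k₁/k₂)·C_M.
= (4.22×7.240^1.5) / (3.40×7.240^0.5) = 82.21/9.148 = 8.99.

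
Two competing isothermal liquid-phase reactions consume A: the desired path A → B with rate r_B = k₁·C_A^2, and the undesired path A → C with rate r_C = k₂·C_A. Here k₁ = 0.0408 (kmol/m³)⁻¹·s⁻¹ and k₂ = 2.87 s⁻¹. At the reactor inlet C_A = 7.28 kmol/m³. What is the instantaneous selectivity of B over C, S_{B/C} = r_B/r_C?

0.103

S_{B/C} = r_B/r_C = (k₁·C_A^2)/(k₂·C_A) = (k₁/k₂)·C_A.
= (0.0408×7.280^2) / (2.87×7.280) = 2.162/20.89 = 0.103.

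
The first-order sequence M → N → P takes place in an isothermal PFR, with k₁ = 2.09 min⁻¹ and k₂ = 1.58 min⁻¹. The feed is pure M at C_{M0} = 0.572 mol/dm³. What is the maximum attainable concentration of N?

0.240 mol/dm³

At the optimum, C_{N,max}/C_{M0} = (k₁/k₂)^[k₂/(k₂−k₁)].
= (2.09/1.58)^(1.58/(1.58−2.09)) = (1.323)^(-3.098) = 0.4204.
C_{N,max} = 0.4204×0.572 = 0.240 mol/dm³.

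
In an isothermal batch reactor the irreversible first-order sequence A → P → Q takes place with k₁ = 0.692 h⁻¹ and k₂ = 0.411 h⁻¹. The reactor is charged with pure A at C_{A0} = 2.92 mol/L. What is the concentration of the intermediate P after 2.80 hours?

For first-order series with pure A initially, C_P(t) = k₁C_{A0}/(k₂−k₁)·(e^(−k₁t) − e^(−k₂t)).
e^(−k₁t) = e^(−0.692×2.80) = e^(−1.938) = 0.1440; e^(−k₂t) = e^(−1.151) = 0.3164.
C_P = 0.692×2.92/(0.411−0.692) × (0.1440−0.3164) = (-7.191)×(-0.1723) = 1.239 mol/L.

1.24 mol/L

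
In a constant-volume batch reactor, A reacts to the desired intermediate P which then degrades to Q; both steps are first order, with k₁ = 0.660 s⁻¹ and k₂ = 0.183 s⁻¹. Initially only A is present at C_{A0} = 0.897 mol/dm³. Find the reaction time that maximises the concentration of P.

2.69 s

For first-order series the maximum of C_P occurs at t_opt = ln(k₂/k₁)/(k₂−k₁).
= ln(0.183/0.660)/(0.183−0.660) = ln(0.2773)/-0.4770 = -1.283/-0.4770 = 2.69 s.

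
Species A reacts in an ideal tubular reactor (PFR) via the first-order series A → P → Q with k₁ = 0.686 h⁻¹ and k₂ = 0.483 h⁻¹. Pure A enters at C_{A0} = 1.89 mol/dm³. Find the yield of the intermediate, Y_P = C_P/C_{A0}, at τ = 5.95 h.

Solving the coupled first-order balances gives C_P(τ) = [k₁/(k₂−k₁)]·C_{A0}·(e^(−k₁τ) − e^(−k₂τ)).
e^(−k₁τ) = e^(−0.686×5.95) = e^(−4.082) = 0.01688; e^(−k₂τ) = e^(−2.874) = 0.05648.
C_P = 0.686×1.89/(0.483−0.686) × (0.01688−0.05648) = (-6.387)×(-0.03960) = 0.2529 mol/dm³.
Y_P = C_P/C_{A0} = 0.2529/1.89 = 0.134.

0.134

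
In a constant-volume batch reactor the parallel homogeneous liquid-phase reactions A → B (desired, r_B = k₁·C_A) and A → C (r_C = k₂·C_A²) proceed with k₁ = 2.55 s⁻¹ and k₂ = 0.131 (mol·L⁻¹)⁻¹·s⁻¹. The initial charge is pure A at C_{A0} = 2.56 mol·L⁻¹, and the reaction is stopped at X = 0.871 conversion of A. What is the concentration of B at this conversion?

2.08 mol·L⁻¹

C_A = C_{A0}(1−X) = 0.3302 mol·L⁻¹.
Along a PFR/batch, dC_B/dC_A = −r_B/(r_B+r_C) = −k₁/(k₁+k₂·C_A).
Integrating from C_{A0} to C_A: C_B = (2.55/0.131)·ln[(2.55+0.131·2.56)/(2.55+0.131·0.330)] = 19.47·ln(2.885/2.593) = 2.078 mol·L⁻¹.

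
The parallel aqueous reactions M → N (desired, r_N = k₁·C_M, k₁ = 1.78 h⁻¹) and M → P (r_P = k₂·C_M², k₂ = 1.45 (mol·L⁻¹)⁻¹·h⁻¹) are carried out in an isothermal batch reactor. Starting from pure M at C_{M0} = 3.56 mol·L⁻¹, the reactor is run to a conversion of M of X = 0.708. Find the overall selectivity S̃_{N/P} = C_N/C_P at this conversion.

0.573

C_M = C_{M0}(1−X) = 1.040 mol·L⁻¹.
Along a PFR/batch, dC_N/dC_M = −r_N/(r_N+r_P) = −k₁/(k₁+k₂·C_M).
Integrating from C_{M0} to C_M: C_N = (1.78/1.45)·ln[(1.78+1.45·3.56)/(1.78+1.45·1.04)] = 1.228·ln(6.942/3.287) = 0.9176 mol·L⁻¹.
C_P = (C_{M0}−C_M)−C_N = 1.603 mol·L⁻¹; S̃_{N/P} = 0.9176/1.603 = 0.573.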